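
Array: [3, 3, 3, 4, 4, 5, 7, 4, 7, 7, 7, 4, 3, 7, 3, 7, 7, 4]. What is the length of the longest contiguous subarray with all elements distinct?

3

add 3: [3] len 1
add 3 (repeat 3, move left end past it): [3] len 1
add 3 (repeat 3, move left end past it): [3] len 1
add 4: [3, 4] len 2
add 4 (repeat 4, move left end past it): [4] len 1
add 5: [4, 5] len 2
add 7: [4, 5, 7] len 3
add 4 (repeat 4, move left end past it): [5, 7, 4] len 3
add 7 (repeat 7, move left end past it): [4, 7] len 2
add 7 (repeat 7, move left end past it): [7] len 1
add 7 (repeat 7, move left end past it): [7] len 1
add 4: [7, 4] len 2
add 3: [7, 4, 3] len 3
add 7 (repeat 7, move left end past it): [4, 3, 7] len 3
add 3 (repeat 3, move left end past it): [7, 3] len 2
add 7 (repeat 7, move left end past it): [3, 7] len 2
add 7 (repeat 7, move left end past it): [7] len 1
add 4: [7, 4] len 2
Longest all-distinct length: 3.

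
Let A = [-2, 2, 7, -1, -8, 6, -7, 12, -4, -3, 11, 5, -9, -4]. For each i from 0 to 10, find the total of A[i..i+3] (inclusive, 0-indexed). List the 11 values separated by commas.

(-2, 2, 7, -1) → sum 6
(2, 7, -1, -8) → sum 0
(7, -1, -8, 6) → sum 4
(-1, -8, 6, -7) → sum -10
(-8, 6, -7, 12) → sum 3
(6, -7, 12, -4) → sum 7
(-7, 12, -4, -3) → sum -2
(12, -4, -3, 11) → sum 16
(-4, -3, 11, 5) → sum 9
(-3, 11, 5, -9) → sum 4
(11, 5, -9, -4) → sum 3

6, 0, 4, -10, 3, 7, -2, 16, 9, 4, 3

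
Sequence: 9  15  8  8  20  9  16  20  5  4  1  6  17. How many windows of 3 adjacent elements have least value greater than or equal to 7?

6

(9, 15, 8) → min 8  ≥ 7 ✓
(15, 8, 8) → min 8  ≥ 7 ✓
(8, 8, 20) → min 8  ≥ 7 ✓
(8, 20, 9) → min 8  ≥ 7 ✓
(20, 9, 16) → min 9  ≥ 7 ✓
(9, 16, 20) → min 9  ≥ 7 ✓
(16, 20, 5) → min 5
(20, 5, 4) → min 4
(5, 4, 1) → min 1
(4, 1, 6) → min 1
(1, 6, 17) → min 1
6 windows satisfy the condition.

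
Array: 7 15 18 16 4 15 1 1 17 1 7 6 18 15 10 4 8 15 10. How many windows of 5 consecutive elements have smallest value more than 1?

7

7 15 18 16 4 → min 4  > 1 ✓
15 18 16 4 15 → min 4  > 1 ✓
18 16 4 15 1 → min 1
16 4 15 1 1 → min 1
4 15 1 1 17 → min 1
15 1 1 17 1 → min 1
1 1 17 1 7 → min 1
1 17 1 7 6 → min 1
17 1 7 6 18 → min 1
1 7 6 18 15 → min 1
7 6 18 15 10 → min 6  > 1 ✓
6 18 15 10 4 → min 4  > 1 ✓
18 15 10 4 8 → min 4  > 1 ✓
15 10 4 8 15 → min 4  > 1 ✓
10 4 8 15 10 → min 4  > 1 ✓
7 windows satisfy the condition.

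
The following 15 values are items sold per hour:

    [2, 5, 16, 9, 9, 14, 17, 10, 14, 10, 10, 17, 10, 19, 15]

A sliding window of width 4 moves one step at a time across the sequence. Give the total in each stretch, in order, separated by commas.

Sliding a size-4 window across the 15 values:
2 5 16 9 → sum 32
5 16 9 9 → sum 39
16 9 9 14 → sum 48
9 9 14 17 → sum 49
9 14 17 10 → sum 50
14 17 10 14 → sum 55
17 10 14 10 → sum 51
10 14 10 10 → sum 44
14 10 10 17 → sum 51
10 10 17 10 → sum 47
10 17 10 19 → sum 56
17 10 19 15 → sum 61

32, 39, 48, 49, 50, 55, 51, 44, 51, 47, 56, 61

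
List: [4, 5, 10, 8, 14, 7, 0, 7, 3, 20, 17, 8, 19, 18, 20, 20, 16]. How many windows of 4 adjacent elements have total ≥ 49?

4 5 10 8 → sum 27
5 10 8 14 → sum 37
10 8 14 7 → sum 39
8 14 7 0 → sum 29
14 7 0 7 → sum 28
7 0 7 3 → sum 17
0 7 3 20 → sum 30
7 3 20 17 → sum 47
3 20 17 8 → sum 48
20 17 8 19 → sum 64  ≥ 49 ✓
17 8 19 18 → sum 62  ≥ 49 ✓
8 19 18 20 → sum 65  ≥ 49 ✓
19 18 20 20 → sum 77  ≥ 49 ✓
18 20 20 16 → sum 74  ≥ 49 ✓
5 windows satisfy the condition.

5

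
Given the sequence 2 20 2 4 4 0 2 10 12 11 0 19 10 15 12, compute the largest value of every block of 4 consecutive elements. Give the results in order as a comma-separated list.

Sliding a size-4 window across the 15 values:
(2, 20, 2, 4) → max 20
(20, 2, 4, 4) → max 20
(2, 4, 4, 0) → max 4
(4, 4, 0, 2) → max 4
(4, 0, 2, 10) → max 10
(0, 2, 10, 12) → max 12
(2, 10, 12, 11) → max 12
(10, 12, 11, 0) → max 12
(12, 11, 0, 19) → max 19
(11, 0, 19, 10) → max 19
(0, 19, 10, 15) → max 19
(19, 10, 15, 12) → max 19

20, 20, 4, 4, 10, 12, 12, 12, 19, 19, 19, 19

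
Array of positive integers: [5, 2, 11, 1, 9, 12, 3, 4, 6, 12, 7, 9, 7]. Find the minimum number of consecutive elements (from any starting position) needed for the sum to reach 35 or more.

add 5: running sum 5 < 35
add 2: running sum 7 < 35
add 11: running sum 18 < 35
add 1: running sum 19 < 35
add 9: running sum 28 < 35
add 12: shortest ending here [2, 11, 1, 9, 12] sum 35, len 5
add 3: shortest ending here [11, 1, 9, 12, 3] sum 36, len 5
add 4: shortest ending here [11, 1, 9, 12, 3, 4] sum 40, len 6
add 6: shortest ending here [1, 9, 12, 3, 4, 6] sum 35, len 6
add 12: shortest ending here [12, 3, 4, 6, 12] sum 37, len 5
add 7: shortest ending here [12, 3, 4, 6, 12, 7] sum 44, len 6
add 9: shortest ending here [4, 6, 12, 7, 9] sum 38, len 5
add 7: shortest ending here [12, 7, 9, 7] sum 35, len 4
Shortest qualifying length: 4.

4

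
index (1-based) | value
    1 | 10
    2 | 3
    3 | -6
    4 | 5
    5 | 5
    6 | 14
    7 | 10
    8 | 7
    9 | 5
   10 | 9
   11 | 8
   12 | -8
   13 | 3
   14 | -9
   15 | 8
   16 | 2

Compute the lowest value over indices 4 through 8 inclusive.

Elements at indices 4..8: 5, 5, 14, 10, 7
min(5, 5, 14, 10, 7) = 5

5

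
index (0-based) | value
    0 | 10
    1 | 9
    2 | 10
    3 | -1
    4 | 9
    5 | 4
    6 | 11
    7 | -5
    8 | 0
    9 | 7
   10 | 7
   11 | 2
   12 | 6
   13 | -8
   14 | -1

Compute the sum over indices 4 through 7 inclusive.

Elements at indices 4..7: 9, 4, 11, -5
sum(9, 4, 11, -5) = 19

19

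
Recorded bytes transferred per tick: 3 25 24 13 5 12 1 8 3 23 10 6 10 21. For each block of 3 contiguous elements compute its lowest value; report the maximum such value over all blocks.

13

Window mins for each of the 12 positions:
[3, 25, 24] → min 3
[25, 24, 13] → min 13
[24, 13, 5] → min 5
[13, 5, 12] → min 5
[5, 12, 1] → min 1
[12, 1, 8] → min 1
[1, 8, 3] → min 1
[8, 3, 23] → min 3
[3, 23, 10] → min 3
[23, 10, 6] → min 6
[10, 6, 10] → min 6
[6, 10, 21] → min 6
Maximum of these is 13.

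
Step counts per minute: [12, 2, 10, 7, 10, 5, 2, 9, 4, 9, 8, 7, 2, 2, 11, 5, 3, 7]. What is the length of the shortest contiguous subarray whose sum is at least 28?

4

add 12: running sum 12 < 28
add 2: running sum 14 < 28
add 10: running sum 24 < 28
end 3: [12, 2, 10, 7] sum 31, len 4
end 4: [2, 10, 7, 10] sum 29, len 4
end 5: [10, 7, 10, 5] sum 32, len 4
end 6: [10, 7, 10, 5, 2] sum 34, len 5
end 7: [7, 10, 5, 2, 9] sum 33, len 5
end 8: [10, 5, 2, 9, 4] sum 30, len 5
end 9: [5, 2, 9, 4, 9] sum 29, len 5
end 10: [9, 4, 9, 8] sum 30, len 4
end 11: [4, 9, 8, 7] sum 28, len 4
end 12: [4, 9, 8, 7, 2] sum 30, len 5
end 13: [9, 8, 7, 2, 2] sum 28, len 5
end 14: [8, 7, 2, 2, 11] sum 30, len 5
end 15: [8, 7, 2, 2, 11, 5] sum 35, len 6
end 16: [7, 2, 2, 11, 5, 3] sum 30, len 6
end 17: [2, 11, 5, 3, 7] sum 28, len 5
Shortest qualifying length: 4.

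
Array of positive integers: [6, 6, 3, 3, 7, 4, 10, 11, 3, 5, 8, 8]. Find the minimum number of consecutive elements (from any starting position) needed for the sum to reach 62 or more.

10

add 6: running sum 6 < 62
add 6: running sum 12 < 62
add 3: running sum 15 < 62
add 3: running sum 18 < 62
add 7: running sum 25 < 62
add 4: running sum 29 < 62
add 10: running sum 39 < 62
add 11: running sum 50 < 62
add 3: running sum 53 < 62
add 5: running sum 58 < 62
add 8: shortest ending here [6, 6, 3, 3, 7, 4, 10, 11, 3, 5, 8] sum 66, len 11
add 8: shortest ending here [3, 3, 7, 4, 10, 11, 3, 5, 8, 8] sum 62, len 10
Shortest qualifying length: 10.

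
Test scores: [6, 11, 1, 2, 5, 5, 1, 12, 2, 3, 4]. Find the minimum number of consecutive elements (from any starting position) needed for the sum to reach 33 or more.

7

Extend right; whenever the sum reaches 33, record the length and shrink from the left:
add 6: running sum 6 < 33
add 11: running sum 17 < 33
add 1: running sum 18 < 33
add 2: running sum 20 < 33
add 5: running sum 25 < 33
add 5: running sum 30 < 33
add 1: running sum 31 < 33
end 7: [11, 1, 2, 5, 5, 1, 12] sum 37, len 7
end 8: [11, 1, 2, 5, 5, 1, 12, 2] sum 39, len 8
end 9: [11, 1, 2, 5, 5, 1, 12, 2, 3] sum 42, len 9
end 10: [2, 5, 5, 1, 12, 2, 3, 4] sum 34, len 8
Shortest qualifying length: 7.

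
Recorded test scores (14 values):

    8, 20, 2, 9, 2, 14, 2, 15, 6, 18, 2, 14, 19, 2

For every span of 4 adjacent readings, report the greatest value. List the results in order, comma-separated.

20, 20, 14, 14, 15, 15, 18, 18, 18, 19, 19

Sliding a size-4 window across the 14 values:
8 20 2 9 → max 20
20 2 9 2 → max 20
2 9 2 14 → max 14
9 2 14 2 → max 14
2 14 2 15 → max 15
14 2 15 6 → max 15
2 15 6 18 → max 18
15 6 18 2 → max 18
6 18 2 14 → max 18
18 2 14 19 → max 19
2 14 19 2 → max 19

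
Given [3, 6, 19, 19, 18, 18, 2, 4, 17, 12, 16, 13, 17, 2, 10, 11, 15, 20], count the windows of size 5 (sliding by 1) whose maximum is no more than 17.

7

(3, 6, 19, 19, 18) → max 19
(6, 19, 19, 18, 18) → max 19
(19, 19, 18, 18, 2) → max 19
(19, 18, 18, 2, 4) → max 19
(18, 18, 2, 4, 17) → max 18
(18, 2, 4, 17, 12) → max 18
(2, 4, 17, 12, 16) → max 17  ≤ 17 ✓
(4, 17, 12, 16, 13) → max 17  ≤ 17 ✓
(17, 12, 16, 13, 17) → max 17  ≤ 17 ✓
(12, 16, 13, 17, 2) → max 17  ≤ 17 ✓
(16, 13, 17, 2, 10) → max 17  ≤ 17 ✓
(13, 17, 2, 10, 11) → max 17  ≤ 17 ✓
(17, 2, 10, 11, 15) → max 17  ≤ 17 ✓
(2, 10, 11, 15, 20) → max 20
7 windows satisfy the condition.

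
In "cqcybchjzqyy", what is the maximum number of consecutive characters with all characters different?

add c: [c] len 1
add q: [c, q] len 2
add c (repeat c, move left end past it): [q, c] len 2
add y: [q, c, y] len 3
add b: [q, c, y, b] len 4
add c (repeat c, move left end past it): [y, b, c] len 3
add h: [y, b, c, h] len 4
add j: [y, b, c, h, j] len 5
add z: [y, b, c, h, j, z] len 6
add q: [y, b, c, h, j, z, q] len 7
add y (repeat y, move left end past it): [b, c, h, j, z, q, y] len 7
add y (repeat y, move left end past it): [y] len 1
Longest all-distinct length: 7.

7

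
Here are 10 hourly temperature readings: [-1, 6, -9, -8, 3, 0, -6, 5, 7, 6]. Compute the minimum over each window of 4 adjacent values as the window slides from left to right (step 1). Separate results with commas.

-9, -9, -9, -8, -6, -6, -6

[-1, 6, -9, -8] → min -9
[6, -9, -8, 3] → min -9
[-9, -8, 3, 0] → min -9
[-8, 3, 0, -6] → min -8
[3, 0, -6, 5] → min -6
[0, -6, 5, 7] → min -6
[-6, 5, 7, 6] → min -6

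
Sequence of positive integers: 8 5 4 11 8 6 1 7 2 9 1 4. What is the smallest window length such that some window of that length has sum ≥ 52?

9

add 8: running sum 8 < 52
add 5: running sum 13 < 52
add 4: running sum 17 < 52
add 11: running sum 28 < 52
add 8: running sum 36 < 52
add 6: running sum 42 < 52
add 1: running sum 43 < 52
add 7: running sum 50 < 52
end 8: [8, 5, 4, 11, 8, 6, 1, 7, 2] sum 52, len 9
end 9: [5, 4, 11, 8, 6, 1, 7, 2, 9] sum 53, len 9
end 10: [5, 4, 11, 8, 6, 1, 7, 2, 9, 1] sum 54, len 10
end 11: [4, 11, 8, 6, 1, 7, 2, 9, 1, 4] sum 53, len 10
Shortest qualifying length: 9.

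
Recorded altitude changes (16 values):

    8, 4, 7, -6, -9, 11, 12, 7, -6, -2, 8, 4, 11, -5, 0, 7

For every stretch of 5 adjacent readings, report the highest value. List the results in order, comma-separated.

[8, 4, 7, -6, -9] → max 8
[4, 7, -6, -9, 11] → max 11
[7, -6, -9, 11, 12] → max 12
[-6, -9, 11, 12, 7] → max 12
[-9, 11, 12, 7, -6] → max 12
[11, 12, 7, -6, -2] → max 12
[12, 7, -6, -2, 8] → max 12
[7, -6, -2, 8, 4] → max 8
[-6, -2, 8, 4, 11] → max 11
[-2, 8, 4, 11, -5] → max 11
[8, 4, 11, -5, 0] → max 11
[4, 11, -5, 0, 7] → max 11

8, 11, 12, 12, 12, 12, 12, 8, 11, 11, 11, 11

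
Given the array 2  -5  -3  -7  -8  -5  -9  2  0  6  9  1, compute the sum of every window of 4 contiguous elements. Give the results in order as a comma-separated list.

-13, -23, -23, -29, -20, -12, -1, 17, 16

[2, -5, -3, -7] → sum -13
[-5, -3, -7, -8] → sum -23
[-3, -7, -8, -5] → sum -23
[-7, -8, -5, -9] → sum -29
[-8, -5, -9, 2] → sum -20
[-5, -9, 2, 0] → sum -12
[-9, 2, 0, 6] → sum -1
[2, 0, 6, 9] → sum 17
[0, 6, 9, 1] → sum 16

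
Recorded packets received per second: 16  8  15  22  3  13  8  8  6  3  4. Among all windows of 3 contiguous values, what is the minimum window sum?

13

Window sums for each of the 9 positions:
(16, 8, 15) → sum 39
(8, 15, 22) → sum 45
(15, 22, 3) → sum 40
(22, 3, 13) → sum 38
(3, 13, 8) → sum 24
(13, 8, 8) → sum 29
(8, 8, 6) → sum 22
(8, 6, 3) → sum 17
(6, 3, 4) → sum 13
Minimum of these is 13.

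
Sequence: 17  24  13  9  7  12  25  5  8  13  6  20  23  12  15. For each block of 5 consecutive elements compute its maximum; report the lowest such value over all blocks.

(17, 24, 13, 9, 7) → max 24
(24, 13, 9, 7, 12) → max 24
(13, 9, 7, 12, 25) → max 25
(9, 7, 12, 25, 5) → max 25
(7, 12, 25, 5, 8) → max 25
(12, 25, 5, 8, 13) → max 25
(25, 5, 8, 13, 6) → max 25
(5, 8, 13, 6, 20) → max 20
(8, 13, 6, 20, 23) → max 23
(13, 6, 20, 23, 12) → max 23
(6, 20, 23, 12, 15) → max 23
Lowest of these is 20.

20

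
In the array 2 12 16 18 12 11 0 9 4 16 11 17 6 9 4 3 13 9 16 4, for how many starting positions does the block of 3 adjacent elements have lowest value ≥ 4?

(2, 12, 16) → min 2
(12, 16, 18) → min 12  ≥ 4 ✓
(16, 18, 12) → min 12  ≥ 4 ✓
(18, 12, 11) → min 11  ≥ 4 ✓
(12, 11, 0) → min 0
(11, 0, 9) → min 0
(0, 9, 4) → min 0
(9, 4, 16) → min 4  ≥ 4 ✓
(4, 16, 11) → min 4  ≥ 4 ✓
(16, 11, 17) → min 11  ≥ 4 ✓
(11, 17, 6) → min 6  ≥ 4 ✓
(17, 6, 9) → min 6  ≥ 4 ✓
(6, 9, 4) → min 4  ≥ 4 ✓
(9, 4, 3) → min 3
(4, 3, 13) → min 3
(3, 13, 9) → min 3
(13, 9, 16) → min 9  ≥ 4 ✓
(9, 16, 4) → min 4  ≥ 4 ✓
11 windows satisfy the condition.

11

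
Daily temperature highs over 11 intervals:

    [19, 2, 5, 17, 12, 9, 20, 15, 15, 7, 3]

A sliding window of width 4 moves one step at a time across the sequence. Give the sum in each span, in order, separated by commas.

(19, 2, 5, 17) → sum 43
(2, 5, 17, 12) → sum 36
(5, 17, 12, 9) → sum 43
(17, 12, 9, 20) → sum 58
(12, 9, 20, 15) → sum 56
(9, 20, 15, 15) → sum 59
(20, 15, 15, 7) → sum 57
(15, 15, 7, 3) → sum 40

43, 36, 43, 58, 56, 59, 57, 40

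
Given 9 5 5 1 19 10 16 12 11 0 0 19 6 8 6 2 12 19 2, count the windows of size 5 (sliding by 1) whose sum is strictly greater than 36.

12

9 5 5 1 19 → sum 39  > 36 ✓
5 5 1 19 10 → sum 40  > 36 ✓
5 1 19 10 16 → sum 51  > 36 ✓
1 19 10 16 12 → sum 58  > 36 ✓
19 10 16 12 11 → sum 68  > 36 ✓
10 16 12 11 0 → sum 49  > 36 ✓
16 12 11 0 0 → sum 39  > 36 ✓
12 11 0 0 19 → sum 42  > 36 ✓
11 0 0 19 6 → sum 36
0 0 19 6 8 → sum 33
0 19 6 8 6 → sum 39  > 36 ✓
19 6 8 6 2 → sum 41  > 36 ✓
6 8 6 2 12 → sum 34
8 6 2 12 19 → sum 47  > 36 ✓
6 2 12 19 2 → sum 41  > 36 ✓
12 windows satisfy the condition.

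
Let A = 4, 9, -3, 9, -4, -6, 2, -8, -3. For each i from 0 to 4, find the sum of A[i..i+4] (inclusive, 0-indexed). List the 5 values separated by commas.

Sliding a size-5 window across the 9 values:
(4, 9, -3, 9, -4) → sum 15
(9, -3, 9, -4, -6) → sum 5
(-3, 9, -4, -6, 2) → sum -2
(9, -4, -6, 2, -8) → sum -7
(-4, -6, 2, -8, -3) → sum -19

15, 5, -2, -7, -19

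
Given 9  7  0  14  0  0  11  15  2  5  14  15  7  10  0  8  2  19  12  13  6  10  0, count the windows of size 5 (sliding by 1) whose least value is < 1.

12

9 7 0 14 0 → min 0  < 1 ✓
7 0 14 0 0 → min 0  < 1 ✓
0 14 0 0 11 → min 0  < 1 ✓
14 0 0 11 15 → min 0  < 1 ✓
0 0 11 15 2 → min 0  < 1 ✓
0 11 15 2 5 → min 0  < 1 ✓
11 15 2 5 14 → min 2
15 2 5 14 15 → min 2
2 5 14 15 7 → min 2
5 14 15 7 10 → min 5
14 15 7 10 0 → min 0  < 1 ✓
15 7 10 0 8 → min 0  < 1 ✓
7 10 0 8 2 → min 0  < 1 ✓
10 0 8 2 19 → min 0  < 1 ✓
0 8 2 19 12 → min 0  < 1 ✓
8 2 19 12 13 → min 2
2 19 12 13 6 → min 2
19 12 13 6 10 → min 6
12 13 6 10 0 → min 0  < 1 ✓
12 windows satisfy the condition.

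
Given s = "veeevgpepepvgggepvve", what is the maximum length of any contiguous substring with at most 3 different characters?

[v] 1 distinct, len 1
[v, e] 2 distinct, len 2
[v, e, e] 2 distinct, len 3
[v, e, e, e] 2 distinct, len 4
[v, e, e, e, v] 2 distinct, len 5
[v, e, e, e, v, g] 3 distinct, len 6
[v, g, p] 3 distinct, len 3
[g, p, e] 3 distinct, len 3
[g, p, e, p] 3 distinct, len 4
[g, p, e, p, e] 3 distinct, len 5
[g, p, e, p, e, p] 3 distinct, len 6
[p, e, p, e, p, v] 3 distinct, len 6
[p, v, g] 3 distinct, len 3
[p, v, g, g] 3 distinct, len 4
[p, v, g, g, g] 3 distinct, len 5
[v, g, g, g, e] 3 distinct, len 5
[g, g, g, e, p] 3 distinct, len 5
[e, p, v] 3 distinct, len 3
[e, p, v, v] 3 distinct, len 4
[e, p, v, v, e] 3 distinct, len 5
Longest length with ≤3 distinct: 6.

6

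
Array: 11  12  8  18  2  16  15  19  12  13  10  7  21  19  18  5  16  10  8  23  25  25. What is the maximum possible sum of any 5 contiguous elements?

11 12 8 18 2 → sum 51
12 8 18 2 16 → sum 56
8 18 2 16 15 → sum 59
18 2 16 15 19 → sum 70
2 16 15 19 12 → sum 64
16 15 19 12 13 → sum 75
15 19 12 13 10 → sum 69
19 12 13 10 7 → sum 61
12 13 10 7 21 → sum 63
13 10 7 21 19 → sum 70
10 7 21 19 18 → sum 75
7 21 19 18 5 → sum 70
21 19 18 5 16 → sum 79
19 18 5 16 10 → sum 68
18 5 16 10 8 → sum 57
5 16 10 8 23 → sum 62
16 10 8 23 25 → sum 82
10 8 23 25 25 → sum 91
Maximum of these is 91.

91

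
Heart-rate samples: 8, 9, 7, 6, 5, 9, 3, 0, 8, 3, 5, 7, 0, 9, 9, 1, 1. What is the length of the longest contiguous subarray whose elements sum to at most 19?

5

→ 8: sum 8, len 1
→ 9: sum 17, len 2
→ 7 (dropped 8): sum 16, len 2
→ 6 (dropped 9): sum 13, len 2
→ 5: sum 18, len 3
→ 9 (dropped 7, 6): sum 14, len 2
→ 3: sum 17, len 3
→ 0: sum 17, len 4
→ 8 (dropped 5, 9): sum 11, len 3
→ 3: sum 14, len 4
→ 5: sum 19, len 5
→ 7 (dropped 3, 0, 8): sum 15, len 3
→ 0: sum 15, len 4
→ 9 (dropped 3, 5): sum 16, len 3
→ 9 (dropped 7): sum 18, len 3
→ 1: sum 19, len 4
→ 1 (dropped 0, 9): sum 11, len 3
Longest length seen: 5.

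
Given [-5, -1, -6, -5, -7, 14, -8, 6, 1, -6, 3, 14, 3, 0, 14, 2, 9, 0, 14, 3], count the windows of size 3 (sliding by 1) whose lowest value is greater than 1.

2

[-5, -1, -6] → min -6
[-1, -6, -5] → min -6
[-6, -5, -7] → min -7
[-5, -7, 14] → min -7
[-7, 14, -8] → min -8
[14, -8, 6] → min -8
[-8, 6, 1] → min -8
[6, 1, -6] → min -6
[1, -6, 3] → min -6
[-6, 3, 14] → min -6
[3, 14, 3] → min 3  > 1 ✓
[14, 3, 0] → min 0
[3, 0, 14] → min 0
[0, 14, 2] → min 0
[14, 2, 9] → min 2  > 1 ✓
[2, 9, 0] → min 0
[9, 0, 14] → min 0
[0, 14, 3] → min 0
2 windows satisfy the condition.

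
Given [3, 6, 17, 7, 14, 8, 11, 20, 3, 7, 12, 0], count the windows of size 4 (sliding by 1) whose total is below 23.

(3, 6, 17, 7) → sum 33
(6, 17, 7, 14) → sum 44
(17, 7, 14, 8) → sum 46
(7, 14, 8, 11) → sum 40
(14, 8, 11, 20) → sum 53
(8, 11, 20, 3) → sum 42
(11, 20, 3, 7) → sum 41
(20, 3, 7, 12) → sum 42
(3, 7, 12, 0) → sum 22  < 23 ✓
1 window satisfy the condition.

1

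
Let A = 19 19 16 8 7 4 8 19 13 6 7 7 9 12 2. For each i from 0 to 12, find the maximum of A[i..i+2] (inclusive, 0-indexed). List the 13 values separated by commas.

19, 19, 16, 8, 8, 19, 19, 19, 13, 7, 9, 12, 12

19 19 16 → max 19
19 16 8 → max 19
16 8 7 → max 16
8 7 4 → max 8
7 4 8 → max 8
4 8 19 → max 19
8 19 13 → max 19
19 13 6 → max 19
13 6 7 → max 13
6 7 7 → max 7
7 7 9 → max 9
7 9 12 → max 12
9 12 2 → max 12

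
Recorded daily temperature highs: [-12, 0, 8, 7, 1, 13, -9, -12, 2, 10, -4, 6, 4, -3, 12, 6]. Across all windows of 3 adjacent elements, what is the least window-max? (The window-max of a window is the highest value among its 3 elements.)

[-12, 0, 8] → max 8
[0, 8, 7] → max 8
[8, 7, 1] → max 8
[7, 1, 13] → max 13
[1, 13, -9] → max 13
[13, -9, -12] → max 13
[-9, -12, 2] → max 2
[-12, 2, 10] → max 10
[2, 10, -4] → max 10
[10, -4, 6] → max 10
[-4, 6, 4] → max 6
[6, 4, -3] → max 6
[4, -3, 12] → max 12
[-3, 12, 6] → max 12
Least of these is 2.

2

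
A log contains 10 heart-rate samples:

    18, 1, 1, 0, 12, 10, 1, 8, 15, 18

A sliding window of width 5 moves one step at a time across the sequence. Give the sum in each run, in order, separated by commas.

32, 24, 24, 31, 46, 52

[18, 1, 1, 0, 12] → sum 32
[1, 1, 0, 12, 10] → sum 24
[1, 0, 12, 10, 1] → sum 24
[0, 12, 10, 1, 8] → sum 31
[12, 10, 1, 8, 15] → sum 46
[10, 1, 8, 15, 18] → sum 52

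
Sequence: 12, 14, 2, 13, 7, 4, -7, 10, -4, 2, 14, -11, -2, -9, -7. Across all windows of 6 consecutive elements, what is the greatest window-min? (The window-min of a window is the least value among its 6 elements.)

2

(12, 14, 2, 13, 7, 4) → min 2
(14, 2, 13, 7, 4, -7) → min -7
(2, 13, 7, 4, -7, 10) → min -7
(13, 7, 4, -7, 10, -4) → min -7
(7, 4, -7, 10, -4, 2) → min -7
(4, -7, 10, -4, 2, 14) → min -7
(-7, 10, -4, 2, 14, -11) → min -11
(10, -4, 2, 14, -11, -2) → min -11
(-4, 2, 14, -11, -2, -9) → min -11
(2, 14, -11, -2, -9, -7) → min -11
Greatest of these is 2.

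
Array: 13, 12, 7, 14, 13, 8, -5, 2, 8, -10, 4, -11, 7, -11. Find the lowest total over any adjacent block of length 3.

-17

[13, 12, 7] → sum 32
[12, 7, 14] → sum 33
[7, 14, 13] → sum 34
[14, 13, 8] → sum 35
[13, 8, -5] → sum 16
[8, -5, 2] → sum 5
[-5, 2, 8] → sum 5
[2, 8, -10] → sum 0
[8, -10, 4] → sum 2
[-10, 4, -11] → sum -17
[4, -11, 7] → sum 0
[-11, 7, -11] → sum -15
Lowest of these is -17.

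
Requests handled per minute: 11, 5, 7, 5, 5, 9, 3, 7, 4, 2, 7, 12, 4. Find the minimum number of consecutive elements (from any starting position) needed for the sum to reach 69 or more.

12

add 11: running sum 11 < 69
add 5: running sum 16 < 69
add 7: running sum 23 < 69
add 5: running sum 28 < 69
add 5: running sum 33 < 69
add 9: running sum 42 < 69
add 3: running sum 45 < 69
add 7: running sum 52 < 69
add 4: running sum 56 < 69
add 2: running sum 58 < 69
add 7: running sum 65 < 69
add 12: shortest ending here [11, 5, 7, 5, 5, 9, 3, 7, 4, 2, 7, 12] sum 77, len 12
add 4: shortest ending here [5, 7, 5, 5, 9, 3, 7, 4, 2, 7, 12, 4] sum 70, len 12
Shortest qualifying length: 12.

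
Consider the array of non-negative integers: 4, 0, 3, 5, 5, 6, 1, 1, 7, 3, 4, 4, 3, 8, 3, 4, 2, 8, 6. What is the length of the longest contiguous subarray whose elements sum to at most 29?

8

→ 4: sum 4, len 1
→ 0: sum 4, len 2
→ 3: sum 7, len 3
→ 5: sum 12, len 4
→ 5: sum 17, len 5
→ 6: sum 23, len 6
→ 1: sum 24, len 7
→ 1: sum 25, len 8
→ 7 (dropped 4): sum 28, len 8
→ 3 (dropped 0, 3): sum 28, len 7
→ 4 (dropped 5): sum 27, len 7
→ 4 (dropped 5): sum 26, len 7
→ 3: sum 29, len 8
→ 8 (dropped 6, 1, 1): sum 29, len 6
→ 3 (dropped 7): sum 25, len 6
→ 4: sum 29, len 7
→ 2 (dropped 3): sum 28, len 7
→ 8 (dropped 4, 4): sum 28, len 6
→ 6 (dropped 3, 8): sum 23, len 5
Longest length seen: 8.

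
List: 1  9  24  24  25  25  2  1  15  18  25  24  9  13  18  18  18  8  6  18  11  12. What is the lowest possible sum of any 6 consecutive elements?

73

[1, 9, 24, 24, 25, 25] → sum 108
[9, 24, 24, 25, 25, 2] → sum 109
[24, 24, 25, 25, 2, 1] → sum 101
[24, 25, 25, 2, 1, 15] → sum 92
[25, 25, 2, 1, 15, 18] → sum 86
[25, 2, 1, 15, 18, 25] → sum 86
[2, 1, 15, 18, 25, 24] → sum 85
[1, 15, 18, 25, 24, 9] → sum 92
[15, 18, 25, 24, 9, 13] → sum 104
[18, 25, 24, 9, 13, 18] → sum 107
[25, 24, 9, 13, 18, 18] → sum 107
[24, 9, 13, 18, 18, 18] → sum 100
[9, 13, 18, 18, 18, 8] → sum 84
[13, 18, 18, 18, 8, 6] → sum 81
[18, 18, 18, 8, 6, 18] → sum 86
[18, 18, 8, 6, 18, 11] → sum 79
[18, 8, 6, 18, 11, 12] → sum 73
Lowest of these is 73.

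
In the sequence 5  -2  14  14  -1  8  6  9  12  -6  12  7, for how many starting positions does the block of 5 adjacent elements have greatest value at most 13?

5 -2 14 14 -1 → max 14
-2 14 14 -1 8 → max 14
14 14 -1 8 6 → max 14
14 -1 8 6 9 → max 14
-1 8 6 9 12 → max 12  ≤ 13 ✓
8 6 9 12 -6 → max 12  ≤ 13 ✓
6 9 12 -6 12 → max 12  ≤ 13 ✓
9 12 -6 12 7 → max 12  ≤ 13 ✓
4 windows satisfy the condition.

4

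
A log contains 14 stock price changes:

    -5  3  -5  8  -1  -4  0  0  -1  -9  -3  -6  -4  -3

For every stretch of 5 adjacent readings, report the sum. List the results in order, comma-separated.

0, 1, -2, 3, -6, -14, -13, -19, -23, -25

-5 3 -5 8 -1 → sum 0
3 -5 8 -1 -4 → sum 1
-5 8 -1 -4 0 → sum -2
8 -1 -4 0 0 → sum 3
-1 -4 0 0 -1 → sum -6
-4 0 0 -1 -9 → sum -14
0 0 -1 -9 -3 → sum -13
0 -1 -9 -3 -6 → sum -19
-1 -9 -3 -6 -4 → sum -23
-9 -3 -6 -4 -3 → sum -25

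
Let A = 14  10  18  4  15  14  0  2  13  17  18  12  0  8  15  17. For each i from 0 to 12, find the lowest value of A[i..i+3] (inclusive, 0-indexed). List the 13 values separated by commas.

14 10 18 4 → min 4
10 18 4 15 → min 4
18 4 15 14 → min 4
4 15 14 0 → min 0
15 14 0 2 → min 0
14 0 2 13 → min 0
0 2 13 17 → min 0
2 13 17 18 → min 2
13 17 18 12 → min 12
17 18 12 0 → min 0
18 12 0 8 → min 0
12 0 8 15 → min 0
0 8 15 17 → min 0

4, 4, 4, 0, 0, 0, 0, 2, 12, 0, 0, 0, 0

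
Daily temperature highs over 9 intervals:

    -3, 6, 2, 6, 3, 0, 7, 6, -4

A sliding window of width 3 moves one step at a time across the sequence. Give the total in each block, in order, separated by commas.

[-3, 6, 2] → sum 5
[6, 2, 6] → sum 14
[2, 6, 3] → sum 11
[6, 3, 0] → sum 9
[3, 0, 7] → sum 10
[0, 7, 6] → sum 13
[7, 6, -4] → sum 9

5, 14, 11, 9, 10, 13, 9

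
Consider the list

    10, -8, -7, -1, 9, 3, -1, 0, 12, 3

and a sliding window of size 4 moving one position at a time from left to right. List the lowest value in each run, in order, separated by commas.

Sliding a size-4 window across the 10 values:
[10, -8, -7, -1] → min -8
[-8, -7, -1, 9] → min -8
[-7, -1, 9, 3] → min -7
[-1, 9, 3, -1] → min -1
[9, 3, -1, 0] → min -1
[3, -1, 0, 12] → min -1
[-1, 0, 12, 3] → min -1

-8, -8, -7, -1, -1, -1, -1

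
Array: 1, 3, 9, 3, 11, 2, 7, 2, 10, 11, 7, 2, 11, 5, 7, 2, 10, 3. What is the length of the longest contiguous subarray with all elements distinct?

6

[1] len 1
[1, 3] len 2
[1, 3, 9] len 3
[9, 3] len 2
[9, 3, 11] len 3
[9, 3, 11, 2] len 4
[9, 3, 11, 2, 7] len 5
[7, 2] len 2
[7, 2, 10] len 3
[7, 2, 10, 11] len 4
[2, 10, 11, 7] len 4
[10, 11, 7, 2] len 4
[7, 2, 11] len 3
[7, 2, 11, 5] len 4
[2, 11, 5, 7] len 4
[11, 5, 7, 2] len 4
[11, 5, 7, 2, 10] len 5
[11, 5, 7, 2, 10, 3] len 6
Longest all-distinct length: 6.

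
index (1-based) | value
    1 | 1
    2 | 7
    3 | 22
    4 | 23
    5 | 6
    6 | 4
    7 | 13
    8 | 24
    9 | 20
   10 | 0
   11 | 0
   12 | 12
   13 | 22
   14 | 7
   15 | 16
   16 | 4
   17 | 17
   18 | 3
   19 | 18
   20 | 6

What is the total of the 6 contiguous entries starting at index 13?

69

Elements at indices 13..18: 22, 7, 16, 4, 17, 3
sum(22, 7, 16, 4, 17, 3) = 69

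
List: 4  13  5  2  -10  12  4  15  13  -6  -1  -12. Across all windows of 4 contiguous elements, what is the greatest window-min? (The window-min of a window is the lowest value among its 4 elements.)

4

Each size-4 window and its min:
[4, 13, 5, 2] → min 2
[13, 5, 2, -10] → min -10
[5, 2, -10, 12] → min -10
[2, -10, 12, 4] → min -10
[-10, 12, 4, 15] → min -10
[12, 4, 15, 13] → min 4
[4, 15, 13, -6] → min -6
[15, 13, -6, -1] → min -6
[13, -6, -1, -12] → min -12
Greatest of these is 4.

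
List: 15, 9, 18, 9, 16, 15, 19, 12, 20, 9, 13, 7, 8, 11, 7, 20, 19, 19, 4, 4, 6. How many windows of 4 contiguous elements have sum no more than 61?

[15, 9, 18, 9] → sum 51  ≤ 61 ✓
[9, 18, 9, 16] → sum 52  ≤ 61 ✓
[18, 9, 16, 15] → sum 58  ≤ 61 ✓
[9, 16, 15, 19] → sum 59  ≤ 61 ✓
[16, 15, 19, 12] → sum 62
[15, 19, 12, 20] → sum 66
[19, 12, 20, 9] → sum 60  ≤ 61 ✓
[12, 20, 9, 13] → sum 54  ≤ 61 ✓
[20, 9, 13, 7] → sum 49  ≤ 61 ✓
[9, 13, 7, 8] → sum 37  ≤ 61 ✓
[13, 7, 8, 11] → sum 39  ≤ 61 ✓
[7, 8, 11, 7] → sum 33  ≤ 61 ✓
[8, 11, 7, 20] → sum 46  ≤ 61 ✓
[11, 7, 20, 19] → sum 57  ≤ 61 ✓
[7, 20, 19, 19] → sum 65
[20, 19, 19, 4] → sum 62
[19, 19, 4, 4] → sum 46  ≤ 61 ✓
[19, 4, 4, 6] → sum 33  ≤ 61 ✓
14 windows satisfy the condition.

14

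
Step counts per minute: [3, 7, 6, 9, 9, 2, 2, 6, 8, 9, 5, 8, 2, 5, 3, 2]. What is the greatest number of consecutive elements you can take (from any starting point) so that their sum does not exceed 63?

12

add 3: [3] sum 3, len 1
add 7: [3, 7] sum 10, len 2
add 6: [3, 7, 6] sum 16, len 3
add 9: [3, 7, 6, 9] sum 25, len 4
add 9: [3, 7, 6, 9, 9] sum 34, len 5
add 2: [3, 7, 6, 9, 9, 2] sum 36, len 6
add 2: [3, 7, 6, 9, 9, 2, 2] sum 38, len 7
add 6: [3, 7, 6, 9, 9, 2, 2, 6] sum 44, len 8
add 8: [3, 7, 6, 9, 9, 2, 2, 6, 8] sum 52, len 9
add 9: [3, 7, 6, 9, 9, 2, 2, 6, 8, 9] sum 61, len 10
add 5: [7, 6, 9, 9, 2, 2, 6, 8, 9, 5] sum 63, len 10
add 8: [9, 9, 2, 2, 6, 8, 9, 5, 8] sum 58, len 9
add 2: [9, 9, 2, 2, 6, 8, 9, 5, 8, 2] sum 60, len 10
add 5: [9, 2, 2, 6, 8, 9, 5, 8, 2, 5] sum 56, len 10
add 3: [9, 2, 2, 6, 8, 9, 5, 8, 2, 5, 3] sum 59, len 11
add 2: [9, 2, 2, 6, 8, 9, 5, 8, 2, 5, 3, 2] sum 61, len 12
Longest length seen: 12.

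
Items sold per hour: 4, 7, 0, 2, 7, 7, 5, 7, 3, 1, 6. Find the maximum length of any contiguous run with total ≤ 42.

Extend to the right; shrink from the left whenever the sum exceeds 42:
add 4: [4] sum 4, len 1
add 7: [4, 7] sum 11, len 2
add 0: [4, 7, 0] sum 11, len 3
add 2: [4, 7, 0, 2] sum 13, len 4
add 7: [4, 7, 0, 2, 7] sum 20, len 5
add 7: [4, 7, 0, 2, 7, 7] sum 27, len 6
add 5: [4, 7, 0, 2, 7, 7, 5] sum 32, len 7
add 7: [4, 7, 0, 2, 7, 7, 5, 7] sum 39, len 8
add 3: [4, 7, 0, 2, 7, 7, 5, 7, 3] sum 42, len 9
add 1: [7, 0, 2, 7, 7, 5, 7, 3, 1] sum 39, len 9
add 6: [0, 2, 7, 7, 5, 7, 3, 1, 6] sum 38, len 9
Longest length seen: 9.

9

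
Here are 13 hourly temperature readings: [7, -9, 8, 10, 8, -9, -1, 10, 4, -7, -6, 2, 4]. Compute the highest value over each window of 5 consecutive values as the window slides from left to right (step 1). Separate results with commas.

[7, -9, 8, 10, 8] → max 10
[-9, 8, 10, 8, -9] → max 10
[8, 10, 8, -9, -1] → max 10
[10, 8, -9, -1, 10] → max 10
[8, -9, -1, 10, 4] → max 10
[-9, -1, 10, 4, -7] → max 10
[-1, 10, 4, -7, -6] → max 10
[10, 4, -7, -6, 2] → max 10
[4, -7, -6, 2, 4] → max 4

10, 10, 10, 10, 10, 10, 10, 10, 4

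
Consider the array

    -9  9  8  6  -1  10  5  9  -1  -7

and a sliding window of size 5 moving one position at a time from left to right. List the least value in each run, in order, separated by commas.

-9, -1, -1, -1, -1, -7

Sliding a size-5 window across the 10 values:
-9 9 8 6 -1 → min -9
9 8 6 -1 10 → min -1
8 6 -1 10 5 → min -1
6 -1 10 5 9 → min -1
-1 10 5 9 -1 → min -1
10 5 9 -1 -7 → min -7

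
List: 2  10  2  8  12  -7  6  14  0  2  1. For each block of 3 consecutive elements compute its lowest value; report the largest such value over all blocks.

Window mins for each of the 9 positions:
2 10 2 → min 2
10 2 8 → min 2
2 8 12 → min 2
8 12 -7 → min -7
12 -7 6 → min -7
-7 6 14 → min -7
6 14 0 → min 0
14 0 2 → min 0
0 2 1 → min 0
Largest of these is 2.

2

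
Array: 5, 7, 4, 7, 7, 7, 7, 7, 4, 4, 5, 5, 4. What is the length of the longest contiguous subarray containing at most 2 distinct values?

9

Extend right; when distinct count exceeds 2, shrink from the left:
add 5: window [5] (1 distinct), len 1
add 7: window [5, 7] (2 distinct), len 2
add 4: window [7, 4] (2 distinct), len 2
add 7: window [7, 4, 7] (2 distinct), len 3
add 7: window [7, 4, 7, 7] (2 distinct), len 4
add 7: window [7, 4, 7, 7, 7] (2 distinct), len 5
add 7: window [7, 4, 7, 7, 7, 7] (2 distinct), len 6
add 7: window [7, 4, 7, 7, 7, 7, 7] (2 distinct), len 7
add 4: window [7, 4, 7, 7, 7, 7, 7, 4] (2 distinct), len 8
add 4: window [7, 4, 7, 7, 7, 7, 7, 4, 4] (2 distinct), len 9
add 5: window [4, 4, 5] (2 distinct), len 3
add 5: window [4, 4, 5, 5] (2 distinct), len 4
add 4: window [4, 4, 5, 5, 4] (2 distinct), len 5
Longest length with ≤2 distinct: 9.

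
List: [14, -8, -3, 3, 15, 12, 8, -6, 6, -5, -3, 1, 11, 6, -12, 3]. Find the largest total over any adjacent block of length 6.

38

(14, -8, -3, 3, 15, 12) → sum 33
(-8, -3, 3, 15, 12, 8) → sum 27
(-3, 3, 15, 12, 8, -6) → sum 29
(3, 15, 12, 8, -6, 6) → sum 38
(15, 12, 8, -6, 6, -5) → sum 30
(12, 8, -6, 6, -5, -3) → sum 12
(8, -6, 6, -5, -3, 1) → sum 1
(-6, 6, -5, -3, 1, 11) → sum 4
(6, -5, -3, 1, 11, 6) → sum 16
(-5, -3, 1, 11, 6, -12) → sum -2
(-3, 1, 11, 6, -12, 3) → sum 6
Largest of these is 38.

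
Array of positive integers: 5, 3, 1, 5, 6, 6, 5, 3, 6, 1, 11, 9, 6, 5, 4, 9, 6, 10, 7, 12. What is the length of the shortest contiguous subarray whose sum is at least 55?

Extend right; whenever the sum reaches 55, record the length and shrink from the left:
add 5: running sum 5 < 55
add 3: running sum 8 < 55
add 1: running sum 9 < 55
add 5: running sum 14 < 55
add 6: running sum 20 < 55
add 6: running sum 26 < 55
add 5: running sum 31 < 55
add 3: running sum 34 < 55
add 6: running sum 40 < 55
add 1: running sum 41 < 55
add 11: running sum 52 < 55
end 11: [3, 1, 5, 6, 6, 5, 3, 6, 1, 11, 9] sum 56, len 11
end 12: [5, 6, 6, 5, 3, 6, 1, 11, 9, 6] sum 58, len 10
end 13: [6, 6, 5, 3, 6, 1, 11, 9, 6, 5] sum 58, len 10
end 14: [6, 5, 3, 6, 1, 11, 9, 6, 5, 4] sum 56, len 10
end 15: [5, 3, 6, 1, 11, 9, 6, 5, 4, 9] sum 59, len 10
end 16: [6, 1, 11, 9, 6, 5, 4, 9, 6] sum 57, len 9
end 17: [11, 9, 6, 5, 4, 9, 6, 10] sum 60, len 8
end 18: [9, 6, 5, 4, 9, 6, 10, 7] sum 56, len 8
end 19: [6, 5, 4, 9, 6, 10, 7, 12] sum 59, len 8
Shortest qualifying length: 8.

8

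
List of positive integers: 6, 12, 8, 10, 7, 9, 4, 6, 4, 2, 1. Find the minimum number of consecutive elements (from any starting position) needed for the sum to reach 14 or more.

add 6: running sum 6 < 14
add 12: shortest ending here [6, 12] sum 18, len 2
add 8: shortest ending here [12, 8] sum 20, len 2
add 10: shortest ending here [8, 10] sum 18, len 2
add 7: shortest ending here [10, 7] sum 17, len 2
add 9: shortest ending here [7, 9] sum 16, len 2
add 4: shortest ending here [7, 9, 4] sum 20, len 3
add 6: shortest ending here [9, 4, 6] sum 19, len 3
add 4: shortest ending here [4, 6, 4] sum 14, len 3
add 2: shortest ending here [4, 6, 4, 2] sum 16, len 4
add 1: shortest ending here [4, 6, 4, 2, 1] sum 17, len 5
Shortest qualifying length: 2.

2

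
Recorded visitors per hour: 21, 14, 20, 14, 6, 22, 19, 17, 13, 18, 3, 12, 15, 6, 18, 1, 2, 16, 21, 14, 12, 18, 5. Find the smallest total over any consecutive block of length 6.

21 14 20 14 6 22 → sum 97
14 20 14 6 22 19 → sum 95
20 14 6 22 19 17 → sum 98
14 6 22 19 17 13 → sum 91
6 22 19 17 13 18 → sum 95
22 19 17 13 18 3 → sum 92
19 17 13 18 3 12 → sum 82
17 13 18 3 12 15 → sum 78
13 18 3 12 15 6 → sum 67
18 3 12 15 6 18 → sum 72
3 12 15 6 18 1 → sum 55
12 15 6 18 1 2 → sum 54
15 6 18 1 2 16 → sum 58
6 18 1 2 16 21 → sum 64
18 1 2 16 21 14 → sum 72
1 2 16 21 14 12 → sum 66
2 16 21 14 12 18 → sum 83
16 21 14 12 18 5 → sum 86
Smallest of these is 54.

54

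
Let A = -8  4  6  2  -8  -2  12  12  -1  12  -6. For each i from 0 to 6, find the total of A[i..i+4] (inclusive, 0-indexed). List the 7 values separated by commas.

Sliding a size-5 window across the 11 values:
(-8, 4, 6, 2, -8) → sum -4
(4, 6, 2, -8, -2) → sum 2
(6, 2, -8, -2, 12) → sum 10
(2, -8, -2, 12, 12) → sum 16
(-8, -2, 12, 12, -1) → sum 13
(-2, 12, 12, -1, 12) → sum 33
(12, 12, -1, 12, -6) → sum 29

-4, 2, 10, 16, 13, 33, 29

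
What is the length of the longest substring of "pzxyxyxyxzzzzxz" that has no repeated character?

4

add p: [p] len 1
add z: [p, z] len 2
add x: [p, z, x] len 3
add y: [p, z, x, y] len 4
add x (repeat x, move left end past it): [y, x] len 2
add y (repeat y, move left end past it): [x, y] len 2
add x (repeat x, move left end past it): [y, x] len 2
add y (repeat y, move left end past it): [x, y] len 2
add x (repeat x, move left end past it): [y, x] len 2
add z: [y, x, z] len 3
add z (repeat z, move left end past it): [z] len 1
add z (repeat z, move left end past it): [z] len 1
add z (repeat z, move left end past it): [z] len 1
add x: [z, x] len 2
add z (repeat z, move left end past it): [x, z] len 2
Longest all-distinct length: 4.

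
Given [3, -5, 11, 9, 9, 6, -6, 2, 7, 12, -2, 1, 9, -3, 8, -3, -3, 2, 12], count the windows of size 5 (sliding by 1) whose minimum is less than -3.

3 -5 11 9 9 → min -5  < -3 ✓
-5 11 9 9 6 → min -5  < -3 ✓
11 9 9 6 -6 → min -6  < -3 ✓
9 9 6 -6 2 → min -6  < -3 ✓
9 6 -6 2 7 → min -6  < -3 ✓
6 -6 2 7 12 → min -6  < -3 ✓
-6 2 7 12 -2 → min -6  < -3 ✓
2 7 12 -2 1 → min -2
7 12 -2 1 9 → min -2
12 -2 1 9 -3 → min -3
-2 1 9 -3 8 → min -3
1 9 -3 8 -3 → min -3
9 -3 8 -3 -3 → min -3
-3 8 -3 -3 2 → min -3
8 -3 -3 2 12 → min -3
7 windows satisfy the condition.

7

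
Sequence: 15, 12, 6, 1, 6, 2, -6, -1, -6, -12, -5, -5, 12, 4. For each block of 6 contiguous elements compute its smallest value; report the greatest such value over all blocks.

Each size-6 window and its min:
15 12 6 1 6 2 → min 1
12 6 1 6 2 -6 → min -6
6 1 6 2 -6 -1 → min -6
1 6 2 -6 -1 -6 → min -6
6 2 -6 -1 -6 -12 → min -12
2 -6 -1 -6 -12 -5 → min -12
-6 -1 -6 -12 -5 -5 → min -12
-1 -6 -12 -5 -5 12 → min -12
-6 -12 -5 -5 12 4 → min -12
Greatest of these is 1.

1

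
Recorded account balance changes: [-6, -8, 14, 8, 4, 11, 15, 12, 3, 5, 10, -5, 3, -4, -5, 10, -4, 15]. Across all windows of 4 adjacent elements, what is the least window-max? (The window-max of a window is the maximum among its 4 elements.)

3

(-6, -8, 14, 8) → max 14
(-8, 14, 8, 4) → max 14
(14, 8, 4, 11) → max 14
(8, 4, 11, 15) → max 15
(4, 11, 15, 12) → max 15
(11, 15, 12, 3) → max 15
(15, 12, 3, 5) → max 15
(12, 3, 5, 10) → max 12
(3, 5, 10, -5) → max 10
(5, 10, -5, 3) → max 10
(10, -5, 3, -4) → max 10
(-5, 3, -4, -5) → max 3
(3, -4, -5, 10) → max 10
(-4, -5, 10, -4) → max 10
(-5, 10, -4, 15) → max 15
Least of these is 3.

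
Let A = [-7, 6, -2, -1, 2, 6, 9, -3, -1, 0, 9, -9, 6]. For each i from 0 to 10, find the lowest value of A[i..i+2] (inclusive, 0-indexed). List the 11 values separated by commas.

-7, -2, -2, -1, 2, -3, -3, -3, -1, -9, -9

[-7, 6, -2] → min -7
[6, -2, -1] → min -2
[-2, -1, 2] → min -2
[-1, 2, 6] → min -1
[2, 6, 9] → min 2
[6, 9, -3] → min -3
[9, -3, -1] → min -3
[-3, -1, 0] → min -3
[-1, 0, 9] → min -1
[0, 9, -9] → min -9
[9, -9, 6] → min -9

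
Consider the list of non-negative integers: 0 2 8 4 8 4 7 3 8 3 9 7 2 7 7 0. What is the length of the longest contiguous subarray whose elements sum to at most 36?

Extend to the right; shrink from the left whenever the sum exceeds 36:
add 0: [0] sum 0, len 1
add 2: [0, 2] sum 2, len 2
add 8: [0, 2, 8] sum 10, len 3
add 4: [0, 2, 8, 4] sum 14, len 4
add 8: [0, 2, 8, 4, 8] sum 22, len 5
add 4: [0, 2, 8, 4, 8, 4] sum 26, len 6
add 7: [0, 2, 8, 4, 8, 4, 7] sum 33, len 7
add 3: [0, 2, 8, 4, 8, 4, 7, 3] sum 36, len 8
add 8: [4, 8, 4, 7, 3, 8] sum 34, len 6
add 3: [8, 4, 7, 3, 8, 3] sum 33, len 6
add 9: [4, 7, 3, 8, 3, 9] sum 34, len 6
add 7: [3, 8, 3, 9, 7] sum 30, len 5
add 2: [3, 8, 3, 9, 7, 2] sum 32, len 6
add 7: [8, 3, 9, 7, 2, 7] sum 36, len 6
add 7: [3, 9, 7, 2, 7, 7] sum 35, len 6
add 0: [3, 9, 7, 2, 7, 7, 0] sum 35, len 7
Longest length seen: 8.

8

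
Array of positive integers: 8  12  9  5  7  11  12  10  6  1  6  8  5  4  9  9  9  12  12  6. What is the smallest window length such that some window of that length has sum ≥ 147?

18

add 8: running sum 8 < 147
add 12: running sum 20 < 147
add 9: running sum 29 < 147
add 5: running sum 34 < 147
add 7: running sum 41 < 147
add 11: running sum 52 < 147
add 12: running sum 64 < 147
add 10: running sum 74 < 147
add 6: running sum 80 < 147
add 1: running sum 81 < 147
add 6: running sum 87 < 147
add 8: running sum 95 < 147
add 5: running sum 100 < 147
add 4: running sum 104 < 147
add 9: running sum 113 < 147
add 9: running sum 122 < 147
add 9: running sum 131 < 147
add 12: running sum 143 < 147
end 18: [12, 9, 5, 7, 11, 12, 10, 6, 1, 6, 8, 5, 4, 9, 9, 9, 12, 12] sum 147, len 18
end 19: [12, 9, 5, 7, 11, 12, 10, 6, 1, 6, 8, 5, 4, 9, 9, 9, 12, 12, 6] sum 153, len 19
Shortest qualifying length: 18.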